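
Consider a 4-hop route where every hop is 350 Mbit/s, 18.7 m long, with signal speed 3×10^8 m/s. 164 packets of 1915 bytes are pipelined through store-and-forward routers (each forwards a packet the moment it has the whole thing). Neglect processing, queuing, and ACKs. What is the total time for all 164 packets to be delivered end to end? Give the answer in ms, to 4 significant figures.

Per-hop transmission t_tx = L/R = 15320/350000000 = 0.0437714 ms.
Per-hop propagation t_prop = 18.7/300000000 = 6.23333e-05 ms.
Pipeline fill: first packet needs 4·t_tx to clear all hops; remaining 163 packets each add one t_tx.
Total = (4+164-1)·t_tx + 4·t_prop = 167·0.0437714 + 4·6.23333e-05 = 7.310 ms.

7.310 ms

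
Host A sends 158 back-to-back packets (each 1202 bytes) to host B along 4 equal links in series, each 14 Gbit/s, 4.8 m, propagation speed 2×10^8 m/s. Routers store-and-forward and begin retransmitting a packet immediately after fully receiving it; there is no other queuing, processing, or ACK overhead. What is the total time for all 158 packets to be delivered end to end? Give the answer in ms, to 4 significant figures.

0.1107 ms

Per-hop transmission t_tx = L/R = 9616/14000000000 = 0.000686857 ms.
Per-hop propagation t_prop = 4.8/200000000 = 2.4e-05 ms.
Pipeline fill: first packet needs 4·t_tx to clear all hops; remaining 157 packets each add one t_tx.
Total = (4+158-1)·t_tx + 4·t_prop = 161·0.000686857 + 4·2.4e-05 = 0.1107 ms.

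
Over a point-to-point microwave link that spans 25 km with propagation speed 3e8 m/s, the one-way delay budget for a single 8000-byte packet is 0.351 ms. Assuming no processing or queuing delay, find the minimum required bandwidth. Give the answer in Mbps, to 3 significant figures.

239 Mbps

L = 64000 bits.
Propagation delay = 25000 / 300000000 = 0.0833333 ms.
Transmission budget = 0.351 − 0.0833333 = 0.267667 ms.
R ≥ L / t_tx = 64000 bits / 0.000267667 s = 239 Mbps.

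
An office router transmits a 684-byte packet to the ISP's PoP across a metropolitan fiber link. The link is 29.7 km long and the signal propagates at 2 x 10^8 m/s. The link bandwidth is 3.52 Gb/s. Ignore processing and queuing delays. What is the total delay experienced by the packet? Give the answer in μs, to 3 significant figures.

L = 684 × 8 = 5472 bits.
Transmission delay = L/R = 5472 / 3520000000 = 1.55455 μs.
Propagation delay = d/s = 29700 m / 200000000 m/s = 148.5 μs.
Total = 150 μs.

150 μs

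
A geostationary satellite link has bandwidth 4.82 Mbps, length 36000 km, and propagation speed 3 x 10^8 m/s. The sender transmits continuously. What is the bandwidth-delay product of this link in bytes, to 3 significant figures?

72300 bytes

Propagation delay = 36000000 / 300000000 = 0.12 s.
BDP = R × t_prop = 4820000 × 0.12 = 578400 bits.
In bytes: 578400/8 = 72300 bytes.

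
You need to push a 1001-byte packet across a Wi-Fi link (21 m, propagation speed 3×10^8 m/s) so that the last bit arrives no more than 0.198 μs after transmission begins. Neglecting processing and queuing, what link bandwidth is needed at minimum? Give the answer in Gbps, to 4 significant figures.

62.56 Gbps

L = 8008 bits.
Propagation delay = 21 / 300000000 = 0.07 μs.
Transmission budget = 0.198 − 0.07 = 0.128 μs.
R ≥ L / t_tx = 8008 bits / 1.28e-07 s = 62.56 Gbps.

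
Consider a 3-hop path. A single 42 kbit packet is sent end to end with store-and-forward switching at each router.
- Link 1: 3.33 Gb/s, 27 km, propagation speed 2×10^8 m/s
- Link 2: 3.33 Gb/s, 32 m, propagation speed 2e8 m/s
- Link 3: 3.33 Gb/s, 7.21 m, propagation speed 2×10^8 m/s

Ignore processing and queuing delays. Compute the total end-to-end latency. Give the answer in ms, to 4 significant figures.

L = 42000 bits.
Transmission delay per hop = L/R = 42000/3330000000 = 0.0126126 ms; 3 hops → 0.0378378 ms.
Propagation delays (d/s per hop): 0.135, 0.00016, 3.605e-05 ms; sum = 0.135196 ms.
End-to-end = 0.1730 ms.

0.1730 ms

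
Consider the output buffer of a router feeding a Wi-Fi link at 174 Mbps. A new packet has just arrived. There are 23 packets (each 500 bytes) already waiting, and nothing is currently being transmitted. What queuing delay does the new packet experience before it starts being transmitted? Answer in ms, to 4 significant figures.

Each queued packet: L/R = 4000/174000000 = 0.0229885 ms.
23 queued → 0.528736 ms.
Queuing delay = 0.5287 ms.

0.5287 ms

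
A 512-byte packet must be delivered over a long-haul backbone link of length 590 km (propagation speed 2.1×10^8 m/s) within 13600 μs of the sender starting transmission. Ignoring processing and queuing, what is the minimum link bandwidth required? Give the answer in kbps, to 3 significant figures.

380 kbps

L = 4096 bits.
Propagation delay = 590000 / 210000000 = 2809.52 μs.
Transmission budget = 13600 − 2809.52 = 10790.5 μs.
R ≥ L / t_tx = 4096 bits / 0.0107905 s = 380 kbps.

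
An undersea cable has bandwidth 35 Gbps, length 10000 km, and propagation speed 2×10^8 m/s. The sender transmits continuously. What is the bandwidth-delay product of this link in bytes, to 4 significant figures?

218800000 bytes

Propagation delay = 10000000 / 200000000 = 0.05 s.
BDP = R × t_prop = 35000000000 × 0.05 = 1750000000 bits.
In bytes: 1750000000/8 = 218800000 bytes.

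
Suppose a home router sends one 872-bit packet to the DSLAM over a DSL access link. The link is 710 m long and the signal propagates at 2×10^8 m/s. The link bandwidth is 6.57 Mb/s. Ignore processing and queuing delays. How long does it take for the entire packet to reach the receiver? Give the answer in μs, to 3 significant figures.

Transmission delay = L/R = 872 / 6570000 = 132.725 μs.
Propagation delay = d/s = 710 m / 200000000 m/s = 3.55 μs.
Total = 136 μs.

136 μs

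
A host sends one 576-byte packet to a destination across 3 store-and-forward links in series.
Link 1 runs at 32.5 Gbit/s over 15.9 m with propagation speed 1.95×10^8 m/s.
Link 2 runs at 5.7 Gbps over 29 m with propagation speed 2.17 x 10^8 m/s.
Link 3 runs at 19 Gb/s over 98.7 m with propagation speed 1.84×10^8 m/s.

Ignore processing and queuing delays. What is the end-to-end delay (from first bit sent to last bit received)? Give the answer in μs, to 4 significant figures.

L = 576 × 8 = 4608 bits.
Transmission delays (L/R per hop): 0.141785, 0.808421, 0.242526 μs; sum = 1.19273 μs.
Propagation delays (d/s per hop): 0.0815385, 0.133641, 0.536413 μs; sum = 0.751592 μs.
End-to-end = 1.944 μs.

1.944 μs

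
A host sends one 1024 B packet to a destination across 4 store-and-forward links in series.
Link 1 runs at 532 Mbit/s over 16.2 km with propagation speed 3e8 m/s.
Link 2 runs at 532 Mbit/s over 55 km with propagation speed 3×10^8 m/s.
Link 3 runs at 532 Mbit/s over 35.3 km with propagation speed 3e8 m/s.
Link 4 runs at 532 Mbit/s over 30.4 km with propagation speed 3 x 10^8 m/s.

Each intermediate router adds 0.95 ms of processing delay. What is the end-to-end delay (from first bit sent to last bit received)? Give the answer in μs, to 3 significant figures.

L = 1024 × 8 = 8192 bits.
Transmission delay per hop = L/R = 8192/532000000 = 15.3985 μs; 4 hops → 61.594 μs.
Propagation delays (d/s per hop): 54, 183.333, 117.667, 101.333 μs; sum = 456.333 μs.
Processing at 3 router(s): 3 × 0.95 ms = 2850 μs.
End-to-end = 3370 μs.

3370 μs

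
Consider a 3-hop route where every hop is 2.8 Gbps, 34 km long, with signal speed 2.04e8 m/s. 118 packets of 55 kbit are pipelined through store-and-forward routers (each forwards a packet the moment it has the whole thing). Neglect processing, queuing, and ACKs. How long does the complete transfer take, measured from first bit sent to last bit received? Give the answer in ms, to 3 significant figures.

2.86 ms

Per-hop transmission t_tx = L/R = 55000/2800000000 = 0.0196429 ms.
Per-hop propagation t_prop = 34000/204000000 = 0.166667 ms.
Pipeline fill: first packet needs 3·t_tx to clear all hops; remaining 117 packets each add one t_tx.
Total = (3+118-1)·t_tx + 3·t_prop = 120·0.0196429 + 3·0.166667 = 2.86 ms.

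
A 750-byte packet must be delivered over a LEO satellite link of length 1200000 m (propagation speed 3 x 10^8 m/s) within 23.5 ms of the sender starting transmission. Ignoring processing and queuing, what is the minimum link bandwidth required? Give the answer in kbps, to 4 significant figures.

L = 6000 bits.
Propagation delay = 1200000 / 300000000 = 4 ms.
Transmission budget = 23.5 − 4 = 19.5 ms.
R ≥ L / t_tx = 6000 bits / 0.0195 s = 307.7 kbps.

307.7 kbps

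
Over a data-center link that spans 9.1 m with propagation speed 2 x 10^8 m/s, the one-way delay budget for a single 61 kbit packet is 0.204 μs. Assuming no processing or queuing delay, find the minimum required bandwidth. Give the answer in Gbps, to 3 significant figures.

Propagation delay = 9.1 / 200000000 = 0.0455 μs.
Transmission budget = 0.204 − 0.0455 = 0.1585 μs.
R ≥ L / t_tx = 61000 bits / 1.585e-07 s = 385 Gbps.

385 Gbps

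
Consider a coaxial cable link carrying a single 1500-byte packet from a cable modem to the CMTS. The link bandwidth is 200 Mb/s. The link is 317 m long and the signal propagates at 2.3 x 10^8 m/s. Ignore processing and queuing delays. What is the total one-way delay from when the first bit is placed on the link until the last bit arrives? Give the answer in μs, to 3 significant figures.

61.4 μs

L = 1500 × 8 = 12000 bits.
Transmission delay = L/R = 12000 / 200000000 = 60 μs.
Propagation delay = d/s = 317 m / 2.3e+08 m/s = 1.37826 μs.
Total = 61.4 μs.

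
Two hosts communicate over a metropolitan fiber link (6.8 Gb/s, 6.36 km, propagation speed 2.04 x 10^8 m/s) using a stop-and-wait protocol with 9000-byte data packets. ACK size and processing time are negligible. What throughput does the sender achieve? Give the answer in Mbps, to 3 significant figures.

987 Mbps

t_tx = L/R = 72000/6800000000 = 1.05882e-05 s.
t_prop = 6360/204000000 = 3.11765e-05 s; RTT = 6.23529e-05 s.
Cycle = t_tx + RTT = 7.29412e-05 s.
Throughput = L / cycle = 72000 / 7.29412e-05 = 987 Mbps.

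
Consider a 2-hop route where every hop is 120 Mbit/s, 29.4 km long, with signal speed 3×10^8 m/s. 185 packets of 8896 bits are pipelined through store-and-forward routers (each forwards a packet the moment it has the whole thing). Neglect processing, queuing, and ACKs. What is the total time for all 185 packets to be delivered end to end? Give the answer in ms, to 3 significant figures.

14.0 ms

Per-hop transmission t_tx = L/R = 8896/120000000 = 0.0741333 ms.
Per-hop propagation t_prop = 29400/300000000 = 0.098 ms.
Pipeline fill: first packet needs 2·t_tx to clear all hops; remaining 184 packets each add one t_tx.
Total = (2+185-1)·t_tx + 2·t_prop = 186·0.0741333 + 2·0.098 = 14.0 ms.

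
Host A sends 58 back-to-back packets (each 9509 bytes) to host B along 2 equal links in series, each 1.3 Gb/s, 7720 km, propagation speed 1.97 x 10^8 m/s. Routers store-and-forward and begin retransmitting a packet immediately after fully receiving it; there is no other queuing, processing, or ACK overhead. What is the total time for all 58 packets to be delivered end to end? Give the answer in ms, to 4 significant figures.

Per-hop transmission t_tx = L/R = 76072/1300000000 = 0.0585169 ms.
Per-hop propagation t_prop = 7720000/197000000 = 39.1878 ms.
Pipeline fill: first packet needs 2·t_tx to clear all hops; remaining 57 packets each add one t_tx.
Total = (2+58-1)·t_tx + 2·t_prop = 59·0.0585169 + 2·39.1878 = 81.83 ms.

81.83 ms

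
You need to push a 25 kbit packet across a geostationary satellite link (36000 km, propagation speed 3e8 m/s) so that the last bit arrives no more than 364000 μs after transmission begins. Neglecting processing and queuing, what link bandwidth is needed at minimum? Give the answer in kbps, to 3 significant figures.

Propagation delay = 36000000 / 300000000 = 120000 μs.
Transmission budget = 364000 − 120000 = 244000 μs.
R ≥ L / t_tx = 25000 bits / 0.244 s = 102 kbps.

102 kbps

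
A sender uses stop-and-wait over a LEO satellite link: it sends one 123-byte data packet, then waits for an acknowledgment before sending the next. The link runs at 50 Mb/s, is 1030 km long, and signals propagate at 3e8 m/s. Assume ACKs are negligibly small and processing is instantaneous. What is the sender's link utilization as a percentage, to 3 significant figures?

0.286 %

t_tx = L/R = 984/50000000 = 1.968e-05 s.
t_prop = 1030000/300000000 = 0.00343333 s; RTT = 0.00686667 s.
Cycle = t_tx + RTT = 0.00688635 s.
Utilization = t_tx / cycle = 1.968e-05/0.00688635 = 0.286 %.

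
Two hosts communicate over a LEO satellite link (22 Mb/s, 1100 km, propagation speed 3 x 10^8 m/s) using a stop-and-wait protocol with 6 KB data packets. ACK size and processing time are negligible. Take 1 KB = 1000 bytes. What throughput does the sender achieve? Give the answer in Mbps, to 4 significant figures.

t_tx = L/R = 48000/22000000 = 0.00218182 s.
t_prop = 1100000/300000000 = 0.00366667 s; RTT = 0.00733333 s.
Cycle = t_tx + RTT = 0.00951515 s.
Throughput = L / cycle = 48000 / 0.00951515 = 5.045 Mbps.

5.045 Mbps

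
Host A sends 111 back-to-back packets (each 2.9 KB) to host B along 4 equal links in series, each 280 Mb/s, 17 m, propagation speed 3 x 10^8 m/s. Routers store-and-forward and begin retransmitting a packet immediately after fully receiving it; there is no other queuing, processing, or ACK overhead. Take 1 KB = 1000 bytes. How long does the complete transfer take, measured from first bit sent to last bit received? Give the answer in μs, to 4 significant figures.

Per-hop transmission t_tx = L/R = 23200/280000000 = 82.8571 μs.
Per-hop propagation t_prop = 17/300000000 = 0.0566667 μs.
Pipeline fill: first packet needs 4·t_tx to clear all hops; remaining 110 packets each add one t_tx.
Total = (4+111-1)·t_tx + 4·t_prop = 114·82.8571 + 4·0.0566667 = 9446 μs.

9446 μs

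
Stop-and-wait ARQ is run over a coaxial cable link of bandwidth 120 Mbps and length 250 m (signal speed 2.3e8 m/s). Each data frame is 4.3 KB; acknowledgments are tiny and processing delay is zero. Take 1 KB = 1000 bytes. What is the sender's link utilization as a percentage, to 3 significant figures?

99.2 %

t_tx = L/R = 34400/120000000 = 0.000286667 s.
t_prop = 250/2.3e+08 = 1.08696e-06 s; RTT = 2.17391e-06 s.
Cycle = t_tx + RTT = 0.000288841 s.
Utilization = t_tx / cycle = 0.000286667/0.000288841 = 99.2 %.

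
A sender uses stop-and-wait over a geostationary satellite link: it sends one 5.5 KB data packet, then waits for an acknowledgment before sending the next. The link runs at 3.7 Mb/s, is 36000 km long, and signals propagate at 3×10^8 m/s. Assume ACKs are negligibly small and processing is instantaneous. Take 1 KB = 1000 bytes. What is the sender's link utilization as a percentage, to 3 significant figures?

4.72 %

t_tx = L/R = 44000/3700000 = 0.0118919 s.
t_prop = 36000000/300000000 = 0.12 s; RTT = 0.24 s.
Cycle = t_tx + RTT = 0.251892 s.
Utilization = t_tx / cycle = 0.0118919/0.251892 = 4.72 %.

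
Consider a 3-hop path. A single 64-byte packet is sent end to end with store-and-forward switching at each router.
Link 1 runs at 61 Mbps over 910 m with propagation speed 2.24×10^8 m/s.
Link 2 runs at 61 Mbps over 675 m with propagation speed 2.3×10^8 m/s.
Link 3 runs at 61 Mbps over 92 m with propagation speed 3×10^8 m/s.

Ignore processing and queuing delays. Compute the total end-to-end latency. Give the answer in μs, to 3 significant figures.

L = 64 × 8 = 512 bits.
Transmission delay per hop = L/R = 512/61000000 = 8.39344 μs; 3 hops → 25.1803 μs.
Propagation delays (d/s per hop): 4.0625, 2.93478, 0.306667 μs; sum = 7.30395 μs.
End-to-end = 32.5 μs.

32.5 μs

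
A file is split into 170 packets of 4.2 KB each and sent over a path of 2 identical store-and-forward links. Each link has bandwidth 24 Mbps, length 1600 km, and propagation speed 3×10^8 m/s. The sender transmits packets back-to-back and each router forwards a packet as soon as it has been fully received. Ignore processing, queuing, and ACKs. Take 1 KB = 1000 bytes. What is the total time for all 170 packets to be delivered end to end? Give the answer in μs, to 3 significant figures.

Per-hop transmission t_tx = L/R = 33600/24000000 = 1400 μs.
Per-hop propagation t_prop = 1600000/300000000 = 5333.33 μs.
Pipeline fill: first packet needs 2·t_tx to clear all hops; remaining 169 packets each add one t_tx.
Total = (2+170-1)·t_tx + 2·t_prop = 171·1400 + 2·5333.33 = 250000 μs.

250000 μs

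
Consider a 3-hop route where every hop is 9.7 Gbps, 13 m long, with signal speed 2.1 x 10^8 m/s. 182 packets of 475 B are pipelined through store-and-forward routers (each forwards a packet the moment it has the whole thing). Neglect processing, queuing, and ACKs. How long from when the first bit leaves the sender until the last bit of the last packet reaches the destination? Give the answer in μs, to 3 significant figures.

Per-hop transmission t_tx = L/R = 3800/9700000000 = 0.391753 μs.
Per-hop propagation t_prop = 13/210000000 = 0.0619048 μs.
Pipeline fill: first packet needs 3·t_tx to clear all hops; remaining 181 packets each add one t_tx.
Total = (3+182-1)·t_tx + 3·t_prop = 184·0.391753 + 3·0.0619048 = 72.3 μs.

72.3 μs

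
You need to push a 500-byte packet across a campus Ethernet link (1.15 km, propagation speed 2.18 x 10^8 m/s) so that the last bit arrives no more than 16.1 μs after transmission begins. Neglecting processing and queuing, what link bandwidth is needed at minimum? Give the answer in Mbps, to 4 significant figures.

L = 4000 bits.
Propagation delay = 1150 / 2.18e+08 = 5.27523 μs.
Transmission budget = 16.1 − 5.27523 = 10.8248 μs.
R ≥ L / t_tx = 4000 bits / 1.08248e-05 s = 369.5 Mbps.

369.5 Mbps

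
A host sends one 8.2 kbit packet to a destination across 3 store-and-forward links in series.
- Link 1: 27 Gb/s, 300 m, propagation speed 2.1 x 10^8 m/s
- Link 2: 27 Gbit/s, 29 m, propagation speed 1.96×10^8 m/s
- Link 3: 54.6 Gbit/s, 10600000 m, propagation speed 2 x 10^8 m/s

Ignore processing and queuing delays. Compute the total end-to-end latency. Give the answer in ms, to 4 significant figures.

53.00 ms

L = 8200 bits.
Transmission delays (L/R per hop): 0.000303704, 0.000303704, 0.000150183 ms; sum = 0.000757591 ms.
Propagation delays (d/s per hop): 0.00142857, 0.000147959, 53 ms; sum = 53.0016 ms.
End-to-end = 53.00 ms.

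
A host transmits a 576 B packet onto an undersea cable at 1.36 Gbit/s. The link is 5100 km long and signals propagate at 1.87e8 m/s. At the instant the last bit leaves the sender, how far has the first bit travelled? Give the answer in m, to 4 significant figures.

633.6 m

t_tx = L/R = 4608/1360000000 = 3.38824e-06 s.
Distance = s × t_tx = 187000000 × 3.38824e-06 = 633.6 m.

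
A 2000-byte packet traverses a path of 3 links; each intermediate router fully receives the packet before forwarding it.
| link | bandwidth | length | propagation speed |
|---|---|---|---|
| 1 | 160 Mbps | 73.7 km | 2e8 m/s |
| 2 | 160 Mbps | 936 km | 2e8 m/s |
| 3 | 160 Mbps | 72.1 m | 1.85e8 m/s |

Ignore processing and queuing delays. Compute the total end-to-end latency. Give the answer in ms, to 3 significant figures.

5.35 ms

L = 2000 × 8 = 16000 bits.
Transmission delay per hop = L/R = 16000/160000000 = 0.1 ms; 3 hops → 0.3 ms.
Propagation delays (d/s per hop): 0.3685, 4.68, 0.00038973 ms; sum = 5.04889 ms.
End-to-end = 5.35 ms.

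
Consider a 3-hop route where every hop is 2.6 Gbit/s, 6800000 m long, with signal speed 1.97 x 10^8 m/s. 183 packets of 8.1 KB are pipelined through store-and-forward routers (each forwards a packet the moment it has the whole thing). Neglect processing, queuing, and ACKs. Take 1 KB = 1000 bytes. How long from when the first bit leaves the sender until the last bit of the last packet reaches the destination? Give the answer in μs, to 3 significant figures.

108000 μs

Per-hop transmission t_tx = L/R = 64800/2600000000 = 24.9231 μs.
Per-hop propagation t_prop = 6800000/197000000 = 34517.8 μs.
Pipeline fill: first packet needs 3·t_tx to clear all hops; remaining 182 packets each add one t_tx.
Total = (3+183-1)·t_tx + 3·t_prop = 185·24.9231 + 3·34517.8 = 108000 μs.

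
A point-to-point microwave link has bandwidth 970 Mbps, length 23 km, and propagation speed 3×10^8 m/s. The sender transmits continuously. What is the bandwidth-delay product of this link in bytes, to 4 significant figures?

9296 bytes

Propagation delay = 23000 / 300000000 = 7.66667e-05 s.
BDP = R × t_prop = 970000000 × 7.66667e-05 = 74366.7 bits.
In bytes: 74366.7/8 = 9296 bytes.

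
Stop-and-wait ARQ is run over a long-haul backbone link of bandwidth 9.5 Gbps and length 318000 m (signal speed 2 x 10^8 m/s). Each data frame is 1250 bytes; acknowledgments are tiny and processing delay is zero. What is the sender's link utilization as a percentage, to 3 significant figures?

0.0331 %

t_tx = L/R = 10000/9500000000 = 1.05263e-06 s.
t_prop = 318000/200000000 = 0.00159 s; RTT = 0.00318 s.
Cycle = t_tx + RTT = 0.00318105 s.
Utilization = t_tx / cycle = 1.05263e-06/0.00318105 = 0.0331 %.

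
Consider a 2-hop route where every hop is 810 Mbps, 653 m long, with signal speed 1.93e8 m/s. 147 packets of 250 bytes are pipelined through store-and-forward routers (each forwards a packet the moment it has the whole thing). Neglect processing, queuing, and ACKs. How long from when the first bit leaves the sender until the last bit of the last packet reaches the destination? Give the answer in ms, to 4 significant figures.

Per-hop transmission t_tx = L/R = 2000/810000000 = 0.00246914 ms.
Per-hop propagation t_prop = 653/193000000 = 0.00338342 ms.
Pipeline fill: first packet needs 2·t_tx to clear all hops; remaining 146 packets each add one t_tx.
Total = (2+147-1)·t_tx + 2·t_prop = 148·0.00246914 + 2·0.00338342 = 0.3722 ms.

0.3722 ms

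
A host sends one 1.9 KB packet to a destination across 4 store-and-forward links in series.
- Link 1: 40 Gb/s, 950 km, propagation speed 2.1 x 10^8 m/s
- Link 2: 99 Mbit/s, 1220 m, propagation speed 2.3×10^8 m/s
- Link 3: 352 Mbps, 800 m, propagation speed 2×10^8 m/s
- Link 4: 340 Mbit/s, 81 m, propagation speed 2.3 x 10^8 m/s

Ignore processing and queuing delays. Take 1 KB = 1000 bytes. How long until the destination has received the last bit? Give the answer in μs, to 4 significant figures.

L = 15200 bits.
Transmission delays (L/R per hop): 0.38, 153.535, 43.1818, 44.7059 μs; sum = 241.803 μs.
Propagation delays (d/s per hop): 4523.81, 5.30435, 4, 0.352174 μs; sum = 4533.47 μs.
End-to-end = 4775 μs.

4775 μs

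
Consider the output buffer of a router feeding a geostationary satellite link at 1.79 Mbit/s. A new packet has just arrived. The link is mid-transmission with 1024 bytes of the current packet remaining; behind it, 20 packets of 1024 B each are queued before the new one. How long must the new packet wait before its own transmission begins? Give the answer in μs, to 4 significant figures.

Each queued packet: L/R = 8192/1790000 = 4576.54 μs.
20 queued → 91530.7 μs.
Plus remaining 8192 bits of current packet: 4576.54 μs.
Queuing delay = 96110 μs.

96110 μs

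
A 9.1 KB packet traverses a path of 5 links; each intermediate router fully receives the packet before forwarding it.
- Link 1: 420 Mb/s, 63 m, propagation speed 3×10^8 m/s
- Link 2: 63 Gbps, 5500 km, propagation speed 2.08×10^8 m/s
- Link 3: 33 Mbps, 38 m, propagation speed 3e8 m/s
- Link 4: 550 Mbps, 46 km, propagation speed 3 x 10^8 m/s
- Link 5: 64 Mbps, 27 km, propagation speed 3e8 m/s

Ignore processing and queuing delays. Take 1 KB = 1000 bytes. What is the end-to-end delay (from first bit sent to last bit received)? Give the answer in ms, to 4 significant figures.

30.34 ms

L = 72800 bits.
Transmission delays (L/R per hop): 0.173333, 0.00115556, 2.20606, 0.132364, 1.1375 ms; sum = 3.65041 ms.
Propagation delays (d/s per hop): 0.00021, 26.4423, 0.000126667, 0.153333, 0.09 ms; sum = 26.686 ms.
End-to-end = 30.34 ms.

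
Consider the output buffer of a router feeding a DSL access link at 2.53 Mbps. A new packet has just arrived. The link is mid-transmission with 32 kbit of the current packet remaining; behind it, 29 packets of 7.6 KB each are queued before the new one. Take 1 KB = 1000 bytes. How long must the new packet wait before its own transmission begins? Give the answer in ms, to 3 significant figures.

Each queued packet: L/R = 60800/2530000 = 24.0316 ms.
29 queued → 696.917 ms.
Plus remaining 32000 bits of current packet: 12.6482 ms.
Queuing delay = 710 ms.

710 ms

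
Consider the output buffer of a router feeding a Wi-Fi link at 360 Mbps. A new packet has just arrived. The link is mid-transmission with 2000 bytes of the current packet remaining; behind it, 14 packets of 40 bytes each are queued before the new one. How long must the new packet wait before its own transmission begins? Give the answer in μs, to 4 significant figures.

56.89 μs

Each queued packet: L/R = 320/360000000 = 0.888889 μs.
14 queued → 12.4444 μs.
Plus remaining 16000 bits of current packet: 44.4444 μs.
Queuing delay = 56.89 μs.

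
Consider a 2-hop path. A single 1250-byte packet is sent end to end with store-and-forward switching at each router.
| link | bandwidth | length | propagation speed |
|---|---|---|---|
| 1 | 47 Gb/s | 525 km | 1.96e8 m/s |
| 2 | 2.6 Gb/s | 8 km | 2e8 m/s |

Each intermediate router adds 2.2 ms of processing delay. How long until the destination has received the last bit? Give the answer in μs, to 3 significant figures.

L = 1250 × 8 = 10000 bits.
Transmission delays (L/R per hop): 0.212766, 3.84615 μs; sum = 4.05892 μs.
Propagation delays (d/s per hop): 2678.57, 40 μs; sum = 2718.57 μs.
Processing at 1 router(s): 1 × 2.2 ms = 2200 μs.
End-to-end = 4920 μs.

4920 μs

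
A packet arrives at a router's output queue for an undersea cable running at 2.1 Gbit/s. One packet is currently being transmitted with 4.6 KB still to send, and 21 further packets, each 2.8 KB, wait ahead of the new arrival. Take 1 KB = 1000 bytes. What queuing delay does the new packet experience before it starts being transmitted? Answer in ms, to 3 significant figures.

Each queued packet: L/R = 22400/2100000000 = 0.0106667 ms.
21 queued → 0.224 ms.
Plus remaining 36800 bits of current packet: 0.0175238 ms.
Queuing delay = 0.242 ms.

0.242 ms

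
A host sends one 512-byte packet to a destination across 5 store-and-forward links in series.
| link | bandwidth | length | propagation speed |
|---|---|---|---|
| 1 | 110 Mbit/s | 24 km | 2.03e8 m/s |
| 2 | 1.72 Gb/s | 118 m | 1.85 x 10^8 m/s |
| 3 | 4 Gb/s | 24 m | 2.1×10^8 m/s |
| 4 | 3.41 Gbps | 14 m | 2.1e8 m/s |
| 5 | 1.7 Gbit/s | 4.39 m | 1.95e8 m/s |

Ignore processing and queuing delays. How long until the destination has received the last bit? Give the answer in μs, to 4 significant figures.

L = 512 × 8 = 4096 bits.
Transmission delays (L/R per hop): 37.2364, 2.3814, 1.024, 1.20117, 2.40941 μs; sum = 44.2523 μs.
Propagation delays (d/s per hop): 118.227, 0.637838, 0.114286, 0.0666667, 0.0225128 μs; sum = 119.068 μs.
End-to-end = 163.3 μs.

163.3 μs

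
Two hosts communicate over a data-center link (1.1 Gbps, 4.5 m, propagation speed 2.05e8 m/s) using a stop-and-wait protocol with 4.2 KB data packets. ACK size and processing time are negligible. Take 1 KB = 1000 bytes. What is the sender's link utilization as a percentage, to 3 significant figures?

99.9 %

t_tx = L/R = 33600/1100000000 = 3.05455e-05 s.
t_prop = 4.5/2.05e+08 = 2.19512e-08 s; RTT = 4.39024e-08 s.
Cycle = t_tx + RTT = 3.05894e-05 s.
Utilization = t_tx / cycle = 3.05455e-05/3.05894e-05 = 99.9 %.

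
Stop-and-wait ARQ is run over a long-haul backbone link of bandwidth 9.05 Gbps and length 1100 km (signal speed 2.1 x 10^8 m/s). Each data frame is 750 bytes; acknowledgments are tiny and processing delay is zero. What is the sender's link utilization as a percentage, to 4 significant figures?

0.006328 %

t_tx = L/R = 6000/9050000000 = 6.62983e-07 s.
t_prop = 1100000/210000000 = 0.0052381 s; RTT = 0.0104762 s.
Cycle = t_tx + RTT = 0.0104769 s.
Utilization = t_tx / cycle = 6.62983e-07/0.0104769 = 0.006328 %.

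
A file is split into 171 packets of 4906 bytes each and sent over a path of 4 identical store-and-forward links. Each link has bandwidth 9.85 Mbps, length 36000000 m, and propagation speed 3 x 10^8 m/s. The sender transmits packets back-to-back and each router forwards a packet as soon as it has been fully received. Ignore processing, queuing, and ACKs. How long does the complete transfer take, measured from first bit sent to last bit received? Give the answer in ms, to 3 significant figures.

1170 ms

Per-hop transmission t_tx = L/R = 39248/9850000 = 3.98457 ms.
Per-hop propagation t_prop = 36000000/300000000 = 120 ms.
Pipeline fill: first packet needs 4·t_tx to clear all hops; remaining 170 packets each add one t_tx.
Total = (4+171-1)·t_tx + 4·t_prop = 174·3.98457 + 4·120 = 1170 ms.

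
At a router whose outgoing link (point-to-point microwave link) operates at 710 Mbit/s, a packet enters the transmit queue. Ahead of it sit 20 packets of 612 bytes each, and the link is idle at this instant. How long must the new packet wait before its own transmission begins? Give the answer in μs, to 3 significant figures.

138 μs

Each queued packet: L/R = 4896/710000000 = 6.89577 μs.
20 queued → 137.915 μs.
Queuing delay = 138 μs.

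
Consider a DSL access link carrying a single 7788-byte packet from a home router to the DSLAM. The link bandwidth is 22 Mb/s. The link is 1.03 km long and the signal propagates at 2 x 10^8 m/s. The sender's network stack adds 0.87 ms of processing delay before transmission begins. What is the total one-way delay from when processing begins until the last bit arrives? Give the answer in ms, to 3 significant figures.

L = 7788 × 8 = 62304 bits.
Transmission delay = L/R = 62304 / 22000000 = 2.832 ms.
Propagation delay = d/s = 1030 m / 200000000 m/s = 0.00515 ms.
Plus processing delay 0.87 ms = 0.87 ms.
Total = 3.71 ms.

3.71 ms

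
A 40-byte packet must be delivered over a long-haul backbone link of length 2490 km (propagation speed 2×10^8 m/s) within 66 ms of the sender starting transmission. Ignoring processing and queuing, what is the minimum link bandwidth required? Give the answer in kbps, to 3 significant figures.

L = 320 bits.
Propagation delay = 2490000 / 200000000 = 12.45 ms.
Transmission budget = 66 − 12.45 = 53.55 ms.
R ≥ L / t_tx = 320 bits / 0.05355 s = 5.98 kbps.

5.98 kbps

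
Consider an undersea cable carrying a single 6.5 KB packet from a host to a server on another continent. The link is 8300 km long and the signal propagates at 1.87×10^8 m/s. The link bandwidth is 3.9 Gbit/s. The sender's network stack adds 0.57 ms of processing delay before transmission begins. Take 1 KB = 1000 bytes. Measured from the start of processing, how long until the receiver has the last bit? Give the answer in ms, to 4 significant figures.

44.97 ms

L = 52000 bits.
Transmission delay = L/R = 52000 / 3900000000 = 0.0133333 ms.
Propagation delay = d/s = 8300000 m / 187000000 m/s = 44.385 ms.
Plus processing delay 0.57 ms = 0.57 ms.
Total = 44.97 ms.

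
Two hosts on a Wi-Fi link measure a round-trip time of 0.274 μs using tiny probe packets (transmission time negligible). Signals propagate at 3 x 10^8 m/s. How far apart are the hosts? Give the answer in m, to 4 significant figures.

41.10 m

One-way propagation = RTT/2 = 0.137 μs.
d = s × t = 300000000 × 1.37e-07 = 41.10 m.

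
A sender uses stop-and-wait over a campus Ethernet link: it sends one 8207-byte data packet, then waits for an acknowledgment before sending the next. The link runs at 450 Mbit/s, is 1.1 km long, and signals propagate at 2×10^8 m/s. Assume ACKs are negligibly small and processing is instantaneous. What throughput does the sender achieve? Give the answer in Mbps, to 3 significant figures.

t_tx = L/R = 65656/450000000 = 0.000145902 s.
t_prop = 1100/200000000 = 5.5e-06 s; RTT = 1.1e-05 s.
Cycle = t_tx + RTT = 0.000156902 s.
Throughput = L / cycle = 65656 / 0.000156902 = 418 Mbps.

418 Mbps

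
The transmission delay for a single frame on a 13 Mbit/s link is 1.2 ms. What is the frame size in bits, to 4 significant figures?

15600 bits

L = R × t_tx = 13000000 b/s × 0.0012 s = 15600 bits.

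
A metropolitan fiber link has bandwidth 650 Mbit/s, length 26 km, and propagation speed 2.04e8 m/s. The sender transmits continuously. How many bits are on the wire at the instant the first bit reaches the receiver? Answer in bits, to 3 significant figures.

82800 bits

Propagation delay = 26000 / 204000000 = 0.000127451 s.
BDP = R × t_prop = 650000000 × 0.000127451 = 82843.1 bits.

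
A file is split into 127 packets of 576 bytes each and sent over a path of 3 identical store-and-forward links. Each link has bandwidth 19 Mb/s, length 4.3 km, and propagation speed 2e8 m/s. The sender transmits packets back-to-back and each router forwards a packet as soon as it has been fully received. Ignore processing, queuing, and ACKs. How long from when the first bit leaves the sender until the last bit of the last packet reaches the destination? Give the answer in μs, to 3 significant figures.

31400 μs

Per-hop transmission t_tx = L/R = 4608/19000000 = 242.526 μs.
Per-hop propagation t_prop = 4300/200000000 = 21.5 μs.
Pipeline fill: first packet needs 3·t_tx to clear all hops; remaining 126 packets each add one t_tx.
Total = (3+127-1)·t_tx + 3·t_prop = 129·242.526 + 3·21.5 = 31400 μs.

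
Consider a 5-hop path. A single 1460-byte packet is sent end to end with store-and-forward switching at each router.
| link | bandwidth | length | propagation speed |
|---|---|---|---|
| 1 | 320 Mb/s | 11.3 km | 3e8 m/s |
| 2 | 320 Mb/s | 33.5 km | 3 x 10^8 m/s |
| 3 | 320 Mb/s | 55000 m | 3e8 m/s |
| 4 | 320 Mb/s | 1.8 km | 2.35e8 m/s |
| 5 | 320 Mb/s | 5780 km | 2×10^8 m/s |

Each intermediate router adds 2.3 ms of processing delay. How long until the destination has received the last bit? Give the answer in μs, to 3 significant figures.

38600 μs

L = 1460 × 8 = 11680 bits.
Transmission delay per hop = L/R = 11680/320000000 = 36.5 μs; 5 hops → 182.5 μs.
Propagation delays (d/s per hop): 37.6667, 111.667, 183.333, 7.65957, 28900 μs; sum = 29240.3 μs.
Processing at 4 router(s): 4 × 2.3 ms = 9200 μs.
End-to-end = 38600 μs.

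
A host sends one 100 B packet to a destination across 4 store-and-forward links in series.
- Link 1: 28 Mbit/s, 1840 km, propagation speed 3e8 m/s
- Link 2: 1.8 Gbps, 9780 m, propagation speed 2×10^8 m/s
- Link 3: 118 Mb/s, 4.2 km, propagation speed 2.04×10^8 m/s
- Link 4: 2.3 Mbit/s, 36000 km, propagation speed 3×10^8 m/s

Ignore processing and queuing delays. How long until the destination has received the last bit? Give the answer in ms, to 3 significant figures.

127 ms

L = 100 × 8 = 800 bits.
Transmission delays (L/R per hop): 0.0285714, 0.000444444, 0.00677966, 0.347826 ms; sum = 0.383622 ms.
Propagation delays (d/s per hop): 6.13333, 0.0489, 0.0205882, 120 ms; sum = 126.203 ms.
End-to-end = 127 ms.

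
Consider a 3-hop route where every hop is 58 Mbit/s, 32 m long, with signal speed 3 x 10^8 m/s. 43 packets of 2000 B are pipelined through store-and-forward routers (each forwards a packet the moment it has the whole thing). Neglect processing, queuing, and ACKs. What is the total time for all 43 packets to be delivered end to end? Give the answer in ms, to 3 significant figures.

Per-hop transmission t_tx = L/R = 16000/58000000 = 0.275862 ms.
Per-hop propagation t_prop = 32/300000000 = 0.000106667 ms.
Pipeline fill: first packet needs 3·t_tx to clear all hops; remaining 42 packets each add one t_tx.
Total = (3+43-1)·t_tx + 3·t_prop = 45·0.275862 + 3·0.000106667 = 12.4 ms.

12.4 ms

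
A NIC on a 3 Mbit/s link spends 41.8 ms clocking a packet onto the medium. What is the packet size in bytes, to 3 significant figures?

15700 bytes

L = R × t_tx = 3000000 b/s × 0.0418 s = 125400 bits.
In bytes: 125400 / 8 = 15700 bytes.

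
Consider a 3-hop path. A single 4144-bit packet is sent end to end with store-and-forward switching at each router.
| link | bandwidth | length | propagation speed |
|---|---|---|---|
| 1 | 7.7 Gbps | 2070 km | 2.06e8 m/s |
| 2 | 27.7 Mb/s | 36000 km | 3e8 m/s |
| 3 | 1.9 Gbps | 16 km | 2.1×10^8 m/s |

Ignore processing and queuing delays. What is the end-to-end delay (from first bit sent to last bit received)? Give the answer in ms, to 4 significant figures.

Transmission delays (L/R per hop): 0.000538182, 0.149603, 0.00218105 ms; sum = 0.152322 ms.
Propagation delays (d/s per hop): 10.0485, 120, 0.0761905 ms; sum = 130.125 ms.
End-to-end = 130.3 ms.

130.3 ms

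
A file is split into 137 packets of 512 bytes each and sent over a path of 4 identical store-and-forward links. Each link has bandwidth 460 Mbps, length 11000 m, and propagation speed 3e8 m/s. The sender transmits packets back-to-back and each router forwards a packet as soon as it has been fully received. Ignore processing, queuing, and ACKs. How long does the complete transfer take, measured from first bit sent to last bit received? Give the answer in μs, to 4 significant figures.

Per-hop transmission t_tx = L/R = 4096/460000000 = 8.90435 μs.
Per-hop propagation t_prop = 11000/300000000 = 36.6667 μs.
Pipeline fill: first packet needs 4·t_tx to clear all hops; remaining 136 packets each add one t_tx.
Total = (4+137-1)·t_tx + 4·t_prop = 140·8.90435 + 4·36.6667 = 1393 μs.

1393 μs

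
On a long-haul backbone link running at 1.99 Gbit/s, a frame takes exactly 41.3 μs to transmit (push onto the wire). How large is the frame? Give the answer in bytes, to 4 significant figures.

10270 bytes

L = R × t_tx = 1990000000 b/s × 4.13e-05 s = 82187 bits.
In bytes: 82187 / 8 = 10270 bytes.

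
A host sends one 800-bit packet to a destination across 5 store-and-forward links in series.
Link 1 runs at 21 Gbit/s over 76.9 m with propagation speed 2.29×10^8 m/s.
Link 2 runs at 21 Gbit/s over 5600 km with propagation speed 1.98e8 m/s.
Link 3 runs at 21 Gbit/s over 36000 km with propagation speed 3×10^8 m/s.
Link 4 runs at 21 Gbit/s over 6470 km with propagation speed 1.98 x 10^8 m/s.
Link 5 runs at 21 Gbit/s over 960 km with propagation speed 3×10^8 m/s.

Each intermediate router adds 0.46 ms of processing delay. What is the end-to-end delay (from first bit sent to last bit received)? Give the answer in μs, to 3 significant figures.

186000 μs

Transmission delay per hop = L/R = 800/21000000000 = 0.0380952 μs; 5 hops → 0.190476 μs.
Propagation delays (d/s per hop): 0.335808, 28282.8, 120000, 32676.8, 3200 μs; sum = 184160 μs.
Processing at 4 router(s): 4 × 0.46 ms = 1840 μs.
End-to-end = 186000 μs.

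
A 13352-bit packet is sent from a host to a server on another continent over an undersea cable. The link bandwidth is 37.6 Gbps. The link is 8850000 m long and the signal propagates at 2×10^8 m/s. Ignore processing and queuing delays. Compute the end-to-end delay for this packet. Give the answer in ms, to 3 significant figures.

Transmission delay = L/R = 13352 / 37600000000 = 0.000355106 ms.
Propagation delay = d/s = 8850000 m / 200000000 m/s = 44.25 ms.
Total = 44.3 ms.

44.3 ms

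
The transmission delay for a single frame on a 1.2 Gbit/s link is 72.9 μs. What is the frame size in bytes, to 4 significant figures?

10940 bytes

L = R × t_tx = 1200000000 b/s × 7.29e-05 s = 87480 bits.
In bytes: 87480 / 8 = 10940 bytes.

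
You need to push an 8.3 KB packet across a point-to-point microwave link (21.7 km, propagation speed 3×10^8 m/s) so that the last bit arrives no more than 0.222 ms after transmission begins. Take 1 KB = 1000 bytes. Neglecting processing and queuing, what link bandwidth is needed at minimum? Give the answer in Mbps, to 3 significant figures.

444 Mbps

L = 66400 bits.
Propagation delay = 21700 / 300000000 = 0.0723333 ms.
Transmission budget = 0.222 − 0.0723333 = 0.149667 ms.
R ≥ L / t_tx = 66400 bits / 0.000149667 s = 444 Mbps.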